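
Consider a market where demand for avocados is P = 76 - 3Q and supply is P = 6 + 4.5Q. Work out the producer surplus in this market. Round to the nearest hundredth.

Setting demand equal to supply, 70 = 7.5Q, so Q* = 9.3333 and P* = 48.
The supply curve's price intercept is 6, so PS = (1/2)(Q*)(P* - 6) = (1/2)(9.3333)(42) = 196.

196.00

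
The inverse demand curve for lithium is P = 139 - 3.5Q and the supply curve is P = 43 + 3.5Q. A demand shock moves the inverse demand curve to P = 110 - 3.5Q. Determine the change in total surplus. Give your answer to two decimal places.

-337.64

Initial equilibrium: Q_0 = 13.7143, P_0 = 91; CS_0 = (1/2)(13.7143)(48) = 329.1429, PS_0 = (1/2)(13.7143)(48) = 329.1429.
New equilibrium: 110 - 3.5Q = 43 + 3.5Q gives Q_1 = 9.5714, P_1 = 76.5; CS_1 = 160.3214, PS_1 = 160.3214.
Change in total surplus = (160.3214 + 160.3214) - (329.1429 + 329.1429) = -337.6429.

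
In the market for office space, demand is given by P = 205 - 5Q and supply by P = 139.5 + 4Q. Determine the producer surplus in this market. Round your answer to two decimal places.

Equilibrium: 205 - 5Q = 139.5 + 4Q, so Q* = 7.2778 and P* = 168.6111.
The supply curve's price intercept is 139.5, so PS = (1/2)(Q*)(P* - 139.5) = (1/2)(7.2778)(29.1111) = 105.9321.

105.93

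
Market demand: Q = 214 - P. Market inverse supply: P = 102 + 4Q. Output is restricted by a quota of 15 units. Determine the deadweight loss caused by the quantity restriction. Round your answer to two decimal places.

Rewriting demand in inverse form: P = 214 - Q.
Without the quota, 214 - Q = 102 + 4Q gives Q* = 22.4.
At Q = 15 the demand price is 214 - (15) = 199 and the supply price is 102 + 4(15) = 162.
DWL = (1/2)(gap between curves at 15) x (Q* - 15) = (1/2)(37)(7.4) = 136.9.

136.90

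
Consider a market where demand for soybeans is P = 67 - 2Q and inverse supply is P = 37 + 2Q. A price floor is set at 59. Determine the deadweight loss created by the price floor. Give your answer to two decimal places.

24.50

Without the control, 67 - 2Q = 37 + 2Q so Q* = 7.5 and P* = 52.
At P = 59, buyers demand (67 - 59)/2 = 4 while sellers would supply more, so the quantity traded is 4 at price 59.
The lost-trades triangle has base Q* - 4 = 3.5 and height equal to the gap between the curves at Q = 4, which is 59 - 45 = 14. DWL = (1/2)(3.5)(14) = 24.5.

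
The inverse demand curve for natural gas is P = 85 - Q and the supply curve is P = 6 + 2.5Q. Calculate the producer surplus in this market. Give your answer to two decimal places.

Equilibrium: 85 - Q = 6 + 2.5Q, so Q* = 22.5714 and P* = 62.4286.
PS is the area between P* and the supply curve from 0 to Q*: (1/2)(22.5714)(56.4286) = 636.8367.

636.84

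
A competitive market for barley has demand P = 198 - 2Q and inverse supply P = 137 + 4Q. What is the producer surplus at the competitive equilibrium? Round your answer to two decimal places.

Set 198 - 2Q = 137 + 4Q, which gives 61 = 6Q, so Q* = 10.1667 and P* = 198 - 2(10.1667) = 177.6667.
PS is the area between P* and the supply curve from 0 to Q*: (1/2)(10.1667)(40.6667) = 206.7222.

206.72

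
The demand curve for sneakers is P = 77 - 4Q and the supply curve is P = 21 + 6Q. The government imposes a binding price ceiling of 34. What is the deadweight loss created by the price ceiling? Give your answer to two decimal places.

58.94

Without the control, 77 - 4Q = 21 + 6Q so Q* = 5.6 and P* = 54.6.
At P = 34, sellers supply (34 - 21)/6 = 2.1667 while buyers want more, so the quantity traded is 2.1667 at price 34.
At Q = 2.1667 the demand price is 68.3333 and the supply price is 34. Deadweight loss is the triangle between the curves from 2.1667 to 5.6: (1/2)(68.3333 - 34)(5.6 - 2.1667) = 58.9389.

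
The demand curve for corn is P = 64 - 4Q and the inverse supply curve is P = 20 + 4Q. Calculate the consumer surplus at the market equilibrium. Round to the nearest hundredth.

Setting demand equal to supply, 44 = 8Q, so Q* = 5.5 and P* = 42.
CS is the area between the demand curve and P* from 0 to Q*: (1/2)(5.5)(22) = 60.5.

60.50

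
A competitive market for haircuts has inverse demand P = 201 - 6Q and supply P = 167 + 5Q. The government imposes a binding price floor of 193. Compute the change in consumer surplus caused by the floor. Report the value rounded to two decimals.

Free-market equilibrium: 201 - 6Q = 167 + 5Q gives Q* = 3.0909, P* = 182.4545.
At P = 193, buyers demand (201 - 193)/6 = 1.3333 while sellers would supply more, so the quantity traded is 1.3333 at price 193.
CS goes from (1/2)(3.0909)(18.5455) = 28.6612 to 5.3333 (computed as (201 - 193)(1.3333) - (1/2)(6)(1.3333)^2), a change of -23.3278.

-23.33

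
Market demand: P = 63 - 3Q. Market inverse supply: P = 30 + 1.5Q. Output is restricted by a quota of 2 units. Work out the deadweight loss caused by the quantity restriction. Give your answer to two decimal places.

64.00

Unrestricted equilibrium: Q* = (63 - 30)/(3 + 1.5) = 7.3333.
At Q = 2 the demand price is 63 - 3(2) = 57 and the supply price is 30 + 1.5(2) = 33.
DWL = (1/2)(gap between curves at 2) x (Q* - 2) = (1/2)(24)(5.3333) = 64.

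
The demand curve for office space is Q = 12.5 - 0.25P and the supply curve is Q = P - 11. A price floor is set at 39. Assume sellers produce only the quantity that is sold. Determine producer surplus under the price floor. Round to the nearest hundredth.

73.22

Rewriting demand in inverse form: P = 50 - 4Q.
Rewriting supply in inverse form: P = 11 + Q.
Without the control, 50 - 4Q = 11 + Q so Q* = 7.8 and P* = 18.8.
At the floor price 39, quantity demanded is (50 - 39)/4 = 2.75; demand is the short side, so Q = 2.75 trades at P = 39.
The supply price at Q = 2.75 is 13.75. PS is the trapezoid between 39 and supply over [0, 2.75]: (1/2)[(39 - 11) + (39 - 13.75)](2.75) = 73.2188.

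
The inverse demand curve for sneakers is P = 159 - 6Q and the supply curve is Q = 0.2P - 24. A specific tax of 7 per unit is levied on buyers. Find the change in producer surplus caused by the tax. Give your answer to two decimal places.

Rewriting supply in inverse form: P = 120 + 5Q.
Without the tax, 159 - 6Q = 120 + 5Q so Q* = 3.5455 and P* = 137.7273.
With the tax, buyers' net willingness to pay falls by 7: (159 - 7) - 6Q = 120 + 5Q, so Q_t = 2.9091. Buyers pay P_b = 141.5455; sellers receive P_s = P_b - 7 = 134.5455.
Producers lose the trapezoid between P_s and P* out to Q_t plus the triangle from Q_t to Q*: change in PS = 21.157 - 31.4256 = -10.2686.

-10.27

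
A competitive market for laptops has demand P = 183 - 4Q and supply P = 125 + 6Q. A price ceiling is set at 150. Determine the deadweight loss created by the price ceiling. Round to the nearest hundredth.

13.34

Without the control, 183 - 4Q = 125 + 6Q so Q* = 5.8 and P* = 159.8.
At P = 150, sellers supply (150 - 125)/6 = 4.1667 while buyers want more, so the quantity traded is 4.1667 at price 150.
At Q = 4.1667 the demand price is 166.3333 and the supply price is 150. Deadweight loss is the triangle between the curves from 4.1667 to 5.8: (1/2)(166.3333 - 150)(5.8 - 4.1667) = 13.3389.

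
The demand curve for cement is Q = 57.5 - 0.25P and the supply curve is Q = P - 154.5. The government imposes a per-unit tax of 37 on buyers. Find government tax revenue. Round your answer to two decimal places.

284.90

Rewriting demand in inverse form: P = 230 - 4Q.
Rewriting supply in inverse form: P = 154.5 + Q.
Without the tax, 230 - 4Q = 154.5 + Q so Q* = 15.1 and P* = 169.6.
A tax on buyers shifts demand down by 37: (230 - 37) - 4Q = 154.5 + Q, so Q_t = 7.7. Buyers pay P_b = 199.2; sellers receive P_s = P_b - 37 = 162.2.
Revenue is the tax times quantity traded: 37 x 7.7 = 284.9.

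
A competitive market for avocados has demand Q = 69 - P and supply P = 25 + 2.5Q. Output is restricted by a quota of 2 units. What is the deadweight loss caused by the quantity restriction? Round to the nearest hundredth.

Rewriting demand in inverse form: P = 69 - Q.
Unrestricted equilibrium: Q* = (69 - 25)/(1 + 2.5) = 12.5714.
At Q = 2 the demand price is 69 - (2) = 67 and the supply price is 25 + 2.5(2) = 30.
DWL = (1/2)(gap between curves at 2) x (Q* - 2) = (1/2)(37)(10.5714) = 195.5714.

195.57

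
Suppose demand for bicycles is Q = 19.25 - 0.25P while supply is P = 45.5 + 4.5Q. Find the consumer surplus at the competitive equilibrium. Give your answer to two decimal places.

27.47

Rewriting demand in inverse form: P = 77 - 4Q.
Setting demand equal to supply, 31.5 = 8.5Q, so Q* = 3.7059 and P* = 62.1765.
Consumer surplus is the triangle under demand above P*: (1/2)(3.7059)(77 - 62.1765) = (1/2)(3.7059)(14.8235) = 27.4671.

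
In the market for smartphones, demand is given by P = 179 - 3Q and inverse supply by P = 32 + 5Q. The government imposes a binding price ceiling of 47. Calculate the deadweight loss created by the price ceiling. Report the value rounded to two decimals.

Without the control, 179 - 3Q = 32 + 5Q so Q* = 18.375 and P* = 123.875.
At P = 47, sellers supply (47 - 32)/5 = 3 while buyers want more, so the quantity traded is 3 at price 47.
The lost-trades triangle has base Q* - 3 = 15.375 and height equal to the gap between the curves at Q = 3, which is 170 - 47 = 123. DWL = (1/2)(15.375)(123) = 945.5625.

945.56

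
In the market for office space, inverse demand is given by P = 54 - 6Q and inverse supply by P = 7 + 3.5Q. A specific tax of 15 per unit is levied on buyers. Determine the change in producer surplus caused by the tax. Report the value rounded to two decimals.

Pre-tax equilibrium: 54 - 6Q = 7 + 3.5Q gives Q* = 4.9474, P* = 24.3158.
With the tax, buyers' net willingness to pay falls by 15: (54 - 15) - 6Q = 7 + 3.5Q, so Q_t = 3.3684. Buyers pay P_b = 33.7895; sellers receive P_s = P_b - 15 = 18.7895.
Producers lose the trapezoid between P_s and P* out to Q_t plus the triangle from Q_t to Q*: change in PS = 19.856 - 42.8338 = -22.9778.

-22.98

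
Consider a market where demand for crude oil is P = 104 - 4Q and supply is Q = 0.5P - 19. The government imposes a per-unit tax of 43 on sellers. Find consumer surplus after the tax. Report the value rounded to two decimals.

29.39

Rewriting supply in inverse form: P = 38 + 2Q.
Without the tax, 104 - 4Q = 38 + 2Q so Q* = 11 and P* = 60.
A tax on sellers shifts supply up by 43: 104 - 4Q = 38 + 2Q + 43, so Q_t = 3.8333. Buyers pay P_b = 88.6667; sellers receive P_s = P_b - 43 = 45.6667.
CS = (1/2)(Q_t)(104 - P_b) = (1/2)(3.8333)(15.3333) = 29.3889.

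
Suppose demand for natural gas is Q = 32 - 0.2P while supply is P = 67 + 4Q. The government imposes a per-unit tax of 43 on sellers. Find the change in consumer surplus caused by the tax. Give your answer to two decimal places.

Rewriting demand in inverse form: P = 160 - 5Q.
Pre-tax equilibrium: 160 - 5Q = 67 + 4Q gives Q* = 10.3333, P* = 108.3333.
With the tax, sellers need 43 more per unit: 160 - 5Q = 67 + 4Q + 43, so Q_t = 5.5556. Buyers pay P_b = 132.2222; sellers receive P_s = P_b - 43 = 89.2222.
CS falls from (1/2)(10.3333)(51.6667) = 266.9444 to (1/2)(5.5556)(27.7778) = 77.1605, a change of -189.784.

-189.78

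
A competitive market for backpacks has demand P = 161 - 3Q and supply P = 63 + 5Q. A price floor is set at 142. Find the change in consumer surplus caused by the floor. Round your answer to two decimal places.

Without the control, 161 - 3Q = 63 + 5Q so Q* = 12.25 and P* = 124.25.
At P = 142, buyers demand (161 - 142)/3 = 6.3333 while sellers would supply more, so the quantity traded is 6.3333 at price 142.
CS goes from (1/2)(12.25)(36.75) = 225.0938 to 60.1667 (computed as (161 - 142)(6.3333) - (1/2)(3)(6.3333)^2), a change of -164.9271.

-164.93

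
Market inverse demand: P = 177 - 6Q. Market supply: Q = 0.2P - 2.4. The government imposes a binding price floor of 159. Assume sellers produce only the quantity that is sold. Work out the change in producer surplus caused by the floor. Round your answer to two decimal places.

-144.00

Rewriting supply in inverse form: P = 12 + 5Q.
Without the control, 177 - 6Q = 12 + 5Q so Q* = 15 and P* = 87.
At the floor price 159, quantity demanded is (177 - 159)/6 = 3; demand is the short side, so Q = 3 trades at P = 159.
PS goes from (1/2)(15)(75) = 562.5 to 418.5 (computed as (159 - 12)(3) - (1/2)(5)(3)^2), a change of -144.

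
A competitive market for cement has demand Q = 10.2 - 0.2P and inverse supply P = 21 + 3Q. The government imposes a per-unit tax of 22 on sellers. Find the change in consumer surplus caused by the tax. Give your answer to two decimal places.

Rewriting demand in inverse form: P = 51 - 5Q.
Pre-tax equilibrium: 51 - 5Q = 21 + 3Q gives Q* = 3.75, P* = 32.25.
A tax on sellers shifts supply up by 22: 51 - 5Q = 21 + 3Q + 22, so Q_t = 1. Buyers pay P_b = 46; sellers receive P_s = P_b - 22 = 24.
CS falls from (1/2)(3.75)(18.75) = 35.1562 to (1/2)(1)(5) = 2.5, a change of -32.6562.

-32.66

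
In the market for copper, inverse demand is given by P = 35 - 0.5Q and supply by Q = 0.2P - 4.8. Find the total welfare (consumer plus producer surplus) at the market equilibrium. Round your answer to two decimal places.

Rewriting supply in inverse form: P = 24 + 5Q.
Setting demand equal to supply, 11 = 5.5Q, so Q* = 2 and P* = 34.
CS = (1/2)(2)(1) = 1 and PS = (1/2)(2)(10) = 10, so total surplus = 11.

11.00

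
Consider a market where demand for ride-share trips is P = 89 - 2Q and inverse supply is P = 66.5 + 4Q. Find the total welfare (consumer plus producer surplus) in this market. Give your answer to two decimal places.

42.19

Setting demand equal to supply, 22.5 = 6Q, so Q* = 3.75 and P* = 81.5.
Total surplus is the full triangle between the curves from 0 to Q*: (1/2)(3.75)(89 - 66.5) = 42.1875.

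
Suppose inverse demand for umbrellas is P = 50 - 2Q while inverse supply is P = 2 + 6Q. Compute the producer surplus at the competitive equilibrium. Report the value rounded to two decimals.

108.00

Set 50 - 2Q = 2 + 6Q, which gives 48 = 8Q, so Q* = 6 and P* = 50 - 2(6) = 38.
The supply curve's price intercept is 2, so PS = (1/2)(Q*)(P* - 2) = (1/2)(6)(36) = 108.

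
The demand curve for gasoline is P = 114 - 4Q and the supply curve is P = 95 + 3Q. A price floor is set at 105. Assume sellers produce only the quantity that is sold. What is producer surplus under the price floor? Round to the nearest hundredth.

14.91

Without the control, 114 - 4Q = 95 + 3Q so Q* = 2.7143 and P* = 103.1429.
At P = 105, buyers demand (114 - 105)/4 = 2.25 while sellers would supply more, so the quantity traded is 2.25 at price 105.
The supply price at Q = 2.25 is 101.75. PS is the trapezoid between 105 and supply over [0, 2.25]: (1/2)[(105 - 95) + (105 - 101.75)](2.25) = 14.9062.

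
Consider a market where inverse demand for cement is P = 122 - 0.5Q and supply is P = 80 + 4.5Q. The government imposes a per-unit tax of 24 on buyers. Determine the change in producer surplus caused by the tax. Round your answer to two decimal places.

-129.60

Without the tax, 122 - 0.5Q = 80 + 4.5Q so Q* = 8.4 and P* = 117.8.
With the tax, buyers' net willingness to pay falls by 24: (122 - 24) - 0.5Q = 80 + 4.5Q, so Q_t = 3.6. Buyers pay P_b = 120.2; sellers receive P_s = P_b - 24 = 96.2.
Producers lose the trapezoid between P_s and P* out to Q_t plus the triangle from Q_t to Q*: change in PS = 29.16 - 158.76 = -129.6.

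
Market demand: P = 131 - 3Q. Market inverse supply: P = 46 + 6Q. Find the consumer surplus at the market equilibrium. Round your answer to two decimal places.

Set 131 - 3Q = 46 + 6Q, which gives 85 = 9Q, so Q* = 9.4444 and P* = 131 - 3(9.4444) = 102.6667.
The demand choke price is 131, so CS = (1/2)(Q*)(131 - P*) = (1/2)(9.4444)(28.3333) = 133.7963.

133.80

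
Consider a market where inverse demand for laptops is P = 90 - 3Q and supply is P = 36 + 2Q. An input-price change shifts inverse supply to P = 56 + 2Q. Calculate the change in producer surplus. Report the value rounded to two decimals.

-70.40

Initial equilibrium: Q_0 = 10.8, P_0 = 57.6; CS_0 = (1/2)(10.8)(32.4) = 174.96, PS_0 = (1/2)(10.8)(21.6) = 116.64.
New equilibrium: 90 - 3Q = 56 + 2Q gives Q_1 = 6.8, P_1 = 69.6; CS_1 = 69.36, PS_1 = 46.24.
Change in producer surplus = 46.24 - 116.64 = -70.4.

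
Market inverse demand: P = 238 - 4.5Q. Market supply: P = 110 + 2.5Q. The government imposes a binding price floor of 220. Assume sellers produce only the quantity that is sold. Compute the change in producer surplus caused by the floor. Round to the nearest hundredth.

2.04

Without the control, 238 - 4.5Q = 110 + 2.5Q so Q* = 18.2857 and P* = 155.7143.
At the floor price 220, quantity demanded is (238 - 220)/4.5 = 4; demand is the short side, so Q = 4 trades at P = 220.
PS goes from (1/2)(18.2857)(45.7143) = 417.9592 to 420 (computed as (220 - 110)(4) - (1/2)(2.5)(4)^2), a change of 2.0408.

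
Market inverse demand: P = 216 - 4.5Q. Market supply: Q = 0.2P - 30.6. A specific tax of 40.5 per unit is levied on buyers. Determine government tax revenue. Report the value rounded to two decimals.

95.92

Rewriting supply in inverse form: P = 153 + 5Q.
Pre-tax equilibrium: 216 - 4.5Q = 153 + 5Q gives Q* = 6.6316, P* = 186.1579.
A tax on buyers shifts demand down by 40.5: (216 - 40.5) - 4.5Q = 153 + 5Q, so Q_t = 2.3684. Buyers pay P_b = 205.3421; sellers receive P_s = P_b - 40.5 = 164.8421.
Revenue is the tax times quantity traded: 40.5 x 2.3684 = 95.9211.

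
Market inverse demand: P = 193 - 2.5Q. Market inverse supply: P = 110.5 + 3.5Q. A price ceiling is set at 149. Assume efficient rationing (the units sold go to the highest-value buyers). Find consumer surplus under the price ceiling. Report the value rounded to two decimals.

332.75

Free-market equilibrium: 193 - 2.5Q = 110.5 + 3.5Q gives Q* = 13.75, P* = 158.625.
At P = 149, sellers supply (149 - 110.5)/3.5 = 11 while buyers want more, so the quantity traded is 11 at price 149.
The demand price at Q = 11 is 165.5. CS is the trapezoid between demand and 149 over [0, 11]: (1/2)[(193 - 149) + (165.5 - 149)](11) = 332.75.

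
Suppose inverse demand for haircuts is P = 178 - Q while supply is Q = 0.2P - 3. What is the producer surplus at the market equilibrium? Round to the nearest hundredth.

Rewriting supply in inverse form: P = 15 + 5Q.
Set 178 - Q = 15 + 5Q, which gives 163 = 6Q, so Q* = 27.1667 and P* = 178 - (27.1667) = 150.8333.
The supply curve's price intercept is 15, so PS = (1/2)(Q*)(P* - 15) = (1/2)(27.1667)(135.8333) = 1845.0694.

1845.07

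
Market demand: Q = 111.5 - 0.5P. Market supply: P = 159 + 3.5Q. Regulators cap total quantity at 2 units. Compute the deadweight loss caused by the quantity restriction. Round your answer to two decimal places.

Rewriting demand in inverse form: P = 223 - 2Q.
Without the quota, 223 - 2Q = 159 + 3.5Q gives Q* = 11.6364.
At Q = 2 the demand price is 223 - 2(2) = 219 and the supply price is 159 + 3.5(2) = 166.
DWL = (1/2)(gap between curves at 2) x (Q* - 2) = (1/2)(53)(9.6364) = 255.3636.

255.36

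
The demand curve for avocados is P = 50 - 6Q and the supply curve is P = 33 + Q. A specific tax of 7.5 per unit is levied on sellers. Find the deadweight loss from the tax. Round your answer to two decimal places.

4.02

Without the tax, 50 - 6Q = 33 + Q so Q* = 2.4286 and P* = 35.4286.
With the tax, sellers need 7.5 more per unit: 50 - 6Q = 33 + Q + 7.5, so Q_t = 1.3571. Buyers pay P_b = 41.8571; sellers receive P_s = P_b - 7.5 = 34.3571.
Deadweight loss is the triangle between the curves from Q_t to Q*: (1/2)(2.4286 - 1.3571)(7.5) = 4.0179.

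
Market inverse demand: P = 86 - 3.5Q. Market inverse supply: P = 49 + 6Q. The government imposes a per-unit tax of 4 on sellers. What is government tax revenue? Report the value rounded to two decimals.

13.89

Pre-tax equilibrium: 86 - 3.5Q = 49 + 6Q gives Q* = 3.8947, P* = 72.3684.
With the tax, sellers need 4 more per unit: 86 - 3.5Q = 49 + 6Q + 4, so Q_t = 3.4737. Buyers pay P_b = 73.8421; sellers receive P_s = P_b - 4 = 69.8421.
Revenue is the tax times quantity traded: 4 x 3.4737 = 13.8947.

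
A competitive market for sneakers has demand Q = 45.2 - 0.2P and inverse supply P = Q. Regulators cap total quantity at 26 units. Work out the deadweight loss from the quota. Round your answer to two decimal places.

Rewriting demand in inverse form: P = 226 - 5Q.
Without the quota, 226 - 5Q = Q gives Q* = 37.6667.
At Q = 26 the demand price is 226 - 5(26) = 96 and the supply price is 0 + (26) = 26.
Deadweight loss is the triangle between the curves from 26 to 37.6667: (1/2)(96 - 26)(37.6667 - 26) = 408.3333.

408.33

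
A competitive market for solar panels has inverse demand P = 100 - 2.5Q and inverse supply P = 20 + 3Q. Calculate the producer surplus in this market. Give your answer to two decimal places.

317.36

Setting demand equal to supply, 80 = 5.5Q, so Q* = 14.5455 and P* = 63.6364.
Producer surplus is the triangle above supply below P*: (1/2)(14.5455)(63.6364 - 20) = (1/2)(14.5455)(43.6364) = 317.3554.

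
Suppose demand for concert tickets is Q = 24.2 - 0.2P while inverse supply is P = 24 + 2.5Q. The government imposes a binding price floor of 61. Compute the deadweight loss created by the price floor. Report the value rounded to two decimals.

3.27

Rewriting demand in inverse form: P = 121 - 5Q.
Free-market equilibrium: 121 - 5Q = 24 + 2.5Q gives Q* = 12.9333, P* = 56.3333.
At P = 61, buyers demand (121 - 61)/5 = 12 while sellers would supply more, so the quantity traded is 12 at price 61.
The lost-trades triangle has base Q* - 12 = 0.9333 and height equal to the gap between the curves at Q = 12, which is 61 - 54 = 7. DWL = (1/2)(0.9333)(7) = 3.2667.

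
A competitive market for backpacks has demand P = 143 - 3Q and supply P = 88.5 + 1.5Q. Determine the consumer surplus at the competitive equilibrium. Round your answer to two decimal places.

Set 143 - 3Q = 88.5 + 1.5Q, which gives 54.5 = 4.5Q, so Q* = 12.1111 and P* = 143 - 3(12.1111) = 106.6667.
The demand choke price is 143, so CS = (1/2)(Q*)(143 - P*) = (1/2)(12.1111)(36.3333) = 220.0185.

220.02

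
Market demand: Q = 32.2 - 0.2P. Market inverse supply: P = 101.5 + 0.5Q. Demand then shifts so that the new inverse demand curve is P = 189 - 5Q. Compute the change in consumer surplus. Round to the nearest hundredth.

340.17

Rewriting demand in inverse form: P = 161 - 5Q.
Initial equilibrium: Q_0 = 10.8182, P_0 = 106.9091; CS_0 = (1/2)(10.8182)(54.0909) = 292.5826, PS_0 = (1/2)(10.8182)(5.4091) = 29.2583.
New equilibrium: 189 - 5Q = 101.5 + 0.5Q gives Q_1 = 15.9091, P_1 = 109.4545; CS_1 = 632.7479, PS_1 = 63.2748.
Change in consumer surplus = 632.7479 - 292.5826 = 340.1653.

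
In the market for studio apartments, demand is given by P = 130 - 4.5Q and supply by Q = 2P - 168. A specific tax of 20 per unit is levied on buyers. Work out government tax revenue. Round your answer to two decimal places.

104.00

Rewriting supply in inverse form: P = 84 + 0.5Q.
Pre-tax equilibrium: 130 - 4.5Q = 84 + 0.5Q gives Q* = 9.2, P* = 88.6.
With the tax, buyers' net willingness to pay falls by 20: (130 - 20) - 4.5Q = 84 + 0.5Q, so Q_t = 5.2. Buyers pay P_b = 106.6; sellers receive P_s = P_b - 20 = 86.6.
Tax revenue = t x Q_t = 20 x 5.2 = 104.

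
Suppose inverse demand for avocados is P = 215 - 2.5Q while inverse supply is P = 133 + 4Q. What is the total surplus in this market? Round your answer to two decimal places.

Setting demand equal to supply, 82 = 6.5Q, so Q* = 12.6154 and P* = 183.4615.
CS = (1/2)(12.6154)(31.5385) = 198.9349 and PS = (1/2)(12.6154)(50.4615) = 318.2959, so total surplus = 517.2308.

517.23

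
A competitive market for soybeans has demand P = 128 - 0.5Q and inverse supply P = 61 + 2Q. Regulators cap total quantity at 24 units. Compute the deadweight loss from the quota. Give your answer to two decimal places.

Unrestricted equilibrium: Q* = (128 - 61)/(0.5 + 2) = 26.8.
At Q = 24 the demand price is 128 - 0.5(24) = 116 and the supply price is 61 + 2(24) = 109.
Deadweight loss is the triangle between the curves from 24 to 26.8: (1/2)(116 - 109)(26.8 - 24) = 9.8.

9.80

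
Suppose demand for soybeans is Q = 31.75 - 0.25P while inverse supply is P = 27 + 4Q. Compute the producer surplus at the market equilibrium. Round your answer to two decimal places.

312.50

Rewriting demand in inverse form: P = 127 - 4Q.
Set 127 - 4Q = 27 + 4Q, which gives 100 = 8Q, so Q* = 12.5 and P* = 127 - 4(12.5) = 77.
Producer surplus is the triangle above supply below P*: (1/2)(12.5)(77 - 27) = (1/2)(12.5)(50) = 312.5.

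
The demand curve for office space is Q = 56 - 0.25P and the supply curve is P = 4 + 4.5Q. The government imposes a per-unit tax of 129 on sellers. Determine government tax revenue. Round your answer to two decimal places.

1381.06

Rewriting demand in inverse form: P = 224 - 4Q.
Pre-tax equilibrium: 224 - 4Q = 4 + 4.5Q gives Q* = 25.8824, P* = 120.4706.
With the tax, sellers need 129 more per unit: 224 - 4Q = 4 + 4.5Q + 129, so Q_t = 10.7059. Buyers pay P_b = 181.1765; sellers receive P_s = P_b - 129 = 52.1765.
Tax revenue = t x Q_t = 129 x 10.7059 = 1381.0588.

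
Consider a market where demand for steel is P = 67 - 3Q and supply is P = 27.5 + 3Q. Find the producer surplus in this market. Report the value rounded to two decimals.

65.01

Equilibrium: 67 - 3Q = 27.5 + 3Q, so Q* = 6.5833 and P* = 47.25.
PS is the area between P* and the supply curve from 0 to Q*: (1/2)(6.5833)(19.75) = 65.0104.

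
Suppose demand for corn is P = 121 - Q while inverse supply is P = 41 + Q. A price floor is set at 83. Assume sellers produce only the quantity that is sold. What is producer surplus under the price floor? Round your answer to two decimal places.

Without the control, 121 - Q = 41 + Q so Q* = 40 and P* = 81.
At P = 83, buyers demand (121 - 83)/1 = 38 while sellers would supply more, so the quantity traded is 38 at price 83.
The supply price at Q = 38 is 79. PS is the trapezoid between 83 and supply over [0, 38]: (1/2)[(83 - 41) + (83 - 79)](38) = 874.

874.00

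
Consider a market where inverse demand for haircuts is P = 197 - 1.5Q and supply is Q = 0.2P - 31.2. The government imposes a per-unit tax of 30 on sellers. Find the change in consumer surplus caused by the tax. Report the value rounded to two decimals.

Rewriting supply in inverse form: P = 156 + 5Q.
Without the tax, 197 - 1.5Q = 156 + 5Q so Q* = 6.3077 and P* = 187.5385.
With the tax, sellers need 30 more per unit: 197 - 1.5Q = 156 + 5Q + 30, so Q_t = 1.6923. Buyers pay P_b = 194.4615; sellers receive P_s = P_b - 30 = 164.4615.
Consumers lose the trapezoid between P* and P_b out to Q_t plus the triangle from Q_t to Q*: change in CS = 2.1479 - 29.8402 = -27.6923.

-27.69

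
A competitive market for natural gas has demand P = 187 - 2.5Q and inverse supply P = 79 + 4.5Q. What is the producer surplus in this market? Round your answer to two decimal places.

Set 187 - 2.5Q = 79 + 4.5Q, which gives 108 = 7Q, so Q* = 15.4286 and P* = 187 - 2.5(15.4286) = 148.4286.
Producer surplus is the triangle above supply below P*: (1/2)(15.4286)(148.4286 - 79) = (1/2)(15.4286)(69.4286) = 535.5918.

535.59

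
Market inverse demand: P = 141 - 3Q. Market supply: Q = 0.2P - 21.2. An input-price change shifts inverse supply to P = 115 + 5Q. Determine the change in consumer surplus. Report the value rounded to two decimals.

-12.87

Rewriting supply in inverse form: P = 106 + 5Q.
Initial equilibrium: Q_0 = 4.375, P_0 = 127.875; CS_0 = (1/2)(4.375)(13.125) = 28.7109, PS_0 = (1/2)(4.375)(21.875) = 47.8516.
New equilibrium: 141 - 3Q = 115 + 5Q gives Q_1 = 3.25, P_1 = 131.25; CS_1 = 15.8438, PS_1 = 26.4062.
Change in consumer surplus = 15.8438 - 28.7109 = -12.8672.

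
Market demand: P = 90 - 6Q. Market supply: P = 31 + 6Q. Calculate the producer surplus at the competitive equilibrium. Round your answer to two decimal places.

72.52

Setting demand equal to supply, 59 = 12Q, so Q* = 4.9167 and P* = 60.5.
Producer surplus is the triangle above supply below P*: (1/2)(4.9167)(60.5 - 31) = (1/2)(4.9167)(29.5) = 72.5208.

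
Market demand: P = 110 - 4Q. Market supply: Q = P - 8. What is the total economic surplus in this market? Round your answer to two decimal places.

1040.40

Rewriting supply in inverse form: P = 8 + Q.
Equilibrium: 110 - 4Q = 8 + Q, so Q* = 20.4 and P* = 28.4.
Total surplus is the full triangle between the curves from 0 to Q*: (1/2)(20.4)(110 - 8) = 1040.4.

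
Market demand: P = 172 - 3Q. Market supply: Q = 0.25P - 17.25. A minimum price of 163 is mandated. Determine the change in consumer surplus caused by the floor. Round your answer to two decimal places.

Rewriting supply in inverse form: P = 69 + 4Q.
Free-market equilibrium: 172 - 3Q = 69 + 4Q gives Q* = 14.7143, P* = 127.8571.
At P = 163, buyers demand (172 - 163)/3 = 3 while sellers would supply more, so the quantity traded is 3 at price 163.
CS goes from (1/2)(14.7143)(44.1429) = 324.7653 to 13.5 (computed as (172 - 163)(3) - (1/2)(3)(3)^2), a change of -311.2653.

-311.27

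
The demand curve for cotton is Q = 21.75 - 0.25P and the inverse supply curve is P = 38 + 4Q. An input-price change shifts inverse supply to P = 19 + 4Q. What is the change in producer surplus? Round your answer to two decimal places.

Rewriting demand in inverse form: P = 87 - 4Q.
Initial equilibrium: Q_0 = 6.125, P_0 = 62.5; CS_0 = (1/2)(6.125)(24.5) = 75.0312, PS_0 = (1/2)(6.125)(24.5) = 75.0312.
New equilibrium: 87 - 4Q = 19 + 4Q gives Q_1 = 8.5, P_1 = 53; CS_1 = 144.5, PS_1 = 144.5.
Change in producer surplus = 144.5 - 75.0312 = 69.4688.

69.47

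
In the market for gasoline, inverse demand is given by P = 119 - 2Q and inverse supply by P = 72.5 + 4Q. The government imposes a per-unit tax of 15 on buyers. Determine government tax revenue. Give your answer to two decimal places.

78.75

Without the tax, 119 - 2Q = 72.5 + 4Q so Q* = 7.75 and P* = 103.5.
With the tax, buyers' net willingness to pay falls by 15: (119 - 15) - 2Q = 72.5 + 4Q, so Q_t = 5.25. Buyers pay P_b = 108.5; sellers receive P_s = P_b - 15 = 93.5.
Revenue is the tax times quantity traded: 15 x 5.25 = 78.75.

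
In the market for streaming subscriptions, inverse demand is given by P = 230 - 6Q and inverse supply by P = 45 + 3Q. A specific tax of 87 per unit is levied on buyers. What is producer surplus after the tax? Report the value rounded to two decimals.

Without the tax, 230 - 6Q = 45 + 3Q so Q* = 20.5556 and P* = 106.6667.
With the tax, buyers' net willingness to pay falls by 87: (230 - 87) - 6Q = 45 + 3Q, so Q_t = 10.8889. Buyers pay P_b = 164.6667; sellers receive P_s = P_b - 87 = 77.6667.
PS = (1/2)(Q_t)(P_s - 45) = (1/2)(10.8889)(32.6667) = 177.8519.

177.85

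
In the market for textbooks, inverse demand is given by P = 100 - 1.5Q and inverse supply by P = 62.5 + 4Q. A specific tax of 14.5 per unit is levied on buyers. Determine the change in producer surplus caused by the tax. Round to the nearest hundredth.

-58.00

Pre-tax equilibrium: 100 - 1.5Q = 62.5 + 4Q gives Q* = 6.8182, P* = 89.7727.
A tax on buyers shifts demand down by 14.5: (100 - 14.5) - 1.5Q = 62.5 + 4Q, so Q_t = 4.1818. Buyers pay P_b = 93.7273; sellers receive P_s = P_b - 14.5 = 79.2273.
Producers lose the trapezoid between P_s and P* out to Q_t plus the triangle from Q_t to Q*: change in PS = 34.9752 - 92.9752 = -58.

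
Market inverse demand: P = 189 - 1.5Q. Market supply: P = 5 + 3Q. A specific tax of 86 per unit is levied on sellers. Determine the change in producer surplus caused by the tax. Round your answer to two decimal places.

-1796.44

Pre-tax equilibrium: 189 - 1.5Q = 5 + 3Q gives Q* = 40.8889, P* = 127.6667.
A tax on sellers shifts supply up by 86: 189 - 1.5Q = 5 + 3Q + 86, so Q_t = 21.7778. Buyers pay P_b = 156.3333; sellers receive P_s = P_b - 86 = 70.3333.
PS falls from (1/2)(40.8889)(122.6667) = 2507.8519 to (1/2)(21.7778)(65.3333) = 711.4074, a change of -1796.4444.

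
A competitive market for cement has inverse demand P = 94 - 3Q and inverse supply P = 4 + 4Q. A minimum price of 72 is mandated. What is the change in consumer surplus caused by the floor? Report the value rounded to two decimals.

Free-market equilibrium: 94 - 3Q = 4 + 4Q gives Q* = 12.8571, P* = 55.4286.
At P = 72, buyers demand (94 - 72)/3 = 7.3333 while sellers would supply more, so the quantity traded is 7.3333 at price 72.
CS goes from (1/2)(12.8571)(38.5714) = 247.9592 to 80.6667 (computed as (94 - 72)(7.3333) - (1/2)(3)(7.3333)^2), a change of -167.2925.

-167.29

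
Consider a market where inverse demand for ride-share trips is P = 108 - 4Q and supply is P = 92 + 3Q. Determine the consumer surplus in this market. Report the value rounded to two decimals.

10.45

Set 108 - 4Q = 92 + 3Q, which gives 16 = 7Q, so Q* = 2.2857 and P* = 108 - 4(2.2857) = 98.8571.
CS is the area between the demand curve and P* from 0 to Q*: (1/2)(2.2857)(9.1429) = 10.449.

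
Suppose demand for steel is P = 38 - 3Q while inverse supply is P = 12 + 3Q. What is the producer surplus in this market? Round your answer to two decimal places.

Setting demand equal to supply, 26 = 6Q, so Q* = 4.3333 and P* = 25.
Producer surplus is the triangle above supply below P*: (1/2)(4.3333)(25 - 12) = (1/2)(4.3333)(13) = 28.1667.

28.17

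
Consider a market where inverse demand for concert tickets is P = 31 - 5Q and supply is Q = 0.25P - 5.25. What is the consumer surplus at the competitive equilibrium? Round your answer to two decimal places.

3.09

Rewriting supply in inverse form: P = 21 + 4Q.
Set 31 - 5Q = 21 + 4Q, which gives 10 = 9Q, so Q* = 1.1111 and P* = 31 - 5(1.1111) = 25.4444.
CS is the area between the demand curve and P* from 0 to Q*: (1/2)(1.1111)(5.5556) = 3.0864.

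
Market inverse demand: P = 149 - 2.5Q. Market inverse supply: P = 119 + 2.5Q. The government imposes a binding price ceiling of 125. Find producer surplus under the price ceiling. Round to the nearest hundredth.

Free-market equilibrium: 149 - 2.5Q = 119 + 2.5Q gives Q* = 6, P* = 134.
At P = 125, sellers supply (125 - 119)/2.5 = 2.4 while buyers want more, so the quantity traded is 2.4 at price 125.
PS is the triangle above supply below 125: (1/2)(2.4)(125 - 119) = 7.2.

7.20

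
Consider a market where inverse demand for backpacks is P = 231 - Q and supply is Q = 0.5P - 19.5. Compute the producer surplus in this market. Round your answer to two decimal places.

Rewriting supply in inverse form: P = 39 + 2Q.
Set 231 - Q = 39 + 2Q, which gives 192 = 3Q, so Q* = 64 and P* = 231 - (64) = 167.
The supply curve's price intercept is 39, so PS = (1/2)(Q*)(P* - 39) = (1/2)(64)(128) = 4096.

4096.00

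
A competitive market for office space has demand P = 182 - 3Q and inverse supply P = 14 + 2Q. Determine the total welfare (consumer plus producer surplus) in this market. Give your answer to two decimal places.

2822.40

Set 182 - 3Q = 14 + 2Q, which gives 168 = 5Q, so Q* = 33.6 and P* = 182 - 3(33.6) = 81.2.
Total surplus is the full triangle between the curves from 0 to Q*: (1/2)(33.6)(182 - 14) = 2822.4.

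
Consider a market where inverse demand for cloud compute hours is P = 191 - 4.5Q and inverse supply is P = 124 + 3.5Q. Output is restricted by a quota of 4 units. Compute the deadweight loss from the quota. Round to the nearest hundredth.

76.56

Unrestricted equilibrium: Q* = (191 - 124)/(4.5 + 3.5) = 8.375.
At Q = 4 the demand price is 191 - 4.5(4) = 173 and the supply price is 124 + 3.5(4) = 138.
Deadweight loss is the triangle between the curves from 4 to 8.375: (1/2)(173 - 138)(8.375 - 4) = 76.5625.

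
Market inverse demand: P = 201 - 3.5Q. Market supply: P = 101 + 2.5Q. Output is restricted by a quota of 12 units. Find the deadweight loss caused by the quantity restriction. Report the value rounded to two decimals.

65.33

Unrestricted equilibrium: Q* = (201 - 101)/(3.5 + 2.5) = 16.6667.
At Q = 12 the demand price is 201 - 3.5(12) = 159 and the supply price is 101 + 2.5(12) = 131.
DWL = (1/2)(gap between curves at 12) x (Q* - 12) = (1/2)(28)(4.6667) = 65.3333.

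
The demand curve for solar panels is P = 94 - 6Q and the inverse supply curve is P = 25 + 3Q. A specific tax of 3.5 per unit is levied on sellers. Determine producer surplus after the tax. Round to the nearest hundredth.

Without the tax, 94 - 6Q = 25 + 3Q so Q* = 7.6667 and P* = 48.
With the tax, sellers need 3.5 more per unit: 94 - 6Q = 25 + 3Q + 3.5, so Q_t = 7.2778. Buyers pay P_b = 50.3333; sellers receive P_s = P_b - 3.5 = 46.8333.
PS = (1/2)(Q_t)(P_s - 25) = (1/2)(7.2778)(21.8333) = 79.4491.

79.45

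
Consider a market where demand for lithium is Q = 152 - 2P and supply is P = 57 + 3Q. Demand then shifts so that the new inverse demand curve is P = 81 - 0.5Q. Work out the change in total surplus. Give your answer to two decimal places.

Rewriting demand in inverse form: P = 76 - 0.5Q.
Initial equilibrium: Q_0 = 5.4286, P_0 = 73.2857; CS_0 = (1/2)(5.4286)(2.7143) = 7.3673, PS_0 = (1/2)(5.4286)(16.2857) = 44.2041.
New equilibrium: 81 - 0.5Q = 57 + 3Q gives Q_1 = 6.8571, P_1 = 77.5714; CS_1 = 11.7551, PS_1 = 70.5306.
Change in total surplus = (11.7551 + 70.5306) - (7.3673 + 44.2041) = 30.7143.

30.71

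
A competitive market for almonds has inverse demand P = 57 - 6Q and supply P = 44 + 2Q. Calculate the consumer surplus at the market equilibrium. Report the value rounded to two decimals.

Set 57 - 6Q = 44 + 2Q, which gives 13 = 8Q, so Q* = 1.625 and P* = 57 - 6(1.625) = 47.25.
Consumer surplus is the triangle under demand above P*: (1/2)(1.625)(57 - 47.25) = (1/2)(1.625)(9.75) = 7.9219.

7.92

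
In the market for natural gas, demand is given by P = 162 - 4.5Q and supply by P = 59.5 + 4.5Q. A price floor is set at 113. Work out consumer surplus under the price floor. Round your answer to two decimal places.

Without the control, 162 - 4.5Q = 59.5 + 4.5Q so Q* = 11.3889 and P* = 110.75.
At P = 113, buyers demand (162 - 113)/4.5 = 10.8889 while sellers would supply more, so the quantity traded is 10.8889 at price 113.
CS is the triangle under demand above 113: (1/2)(10.8889)(162 - 113) = 266.7778.

266.78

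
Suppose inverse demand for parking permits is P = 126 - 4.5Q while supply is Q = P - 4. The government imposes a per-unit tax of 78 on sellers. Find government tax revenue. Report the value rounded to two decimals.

Rewriting supply in inverse form: P = 4 + Q.
Without the tax, 126 - 4.5Q = 4 + Q so Q* = 22.1818 and P* = 26.1818.
With the tax, sellers need 78 more per unit: 126 - 4.5Q = 4 + Q + 78, so Q_t = 8. Buyers pay P_b = 90; sellers receive P_s = P_b - 78 = 12.
Revenue is the tax times quantity traded: 78 x 8 = 624.

624.00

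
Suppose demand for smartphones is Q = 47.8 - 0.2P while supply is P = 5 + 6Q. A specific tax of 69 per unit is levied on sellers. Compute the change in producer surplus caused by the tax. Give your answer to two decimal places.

Rewriting demand in inverse form: P = 239 - 5Q.
Without the tax, 239 - 5Q = 5 + 6Q so Q* = 21.2727 and P* = 132.6364.
With the tax, sellers need 69 more per unit: 239 - 5Q = 5 + 6Q + 69, so Q_t = 15. Buyers pay P_b = 164; sellers receive P_s = P_b - 69 = 95.
PS falls from (1/2)(21.2727)(127.6364) = 1357.5868 to (1/2)(15)(90) = 675, a change of -682.5868.

-682.59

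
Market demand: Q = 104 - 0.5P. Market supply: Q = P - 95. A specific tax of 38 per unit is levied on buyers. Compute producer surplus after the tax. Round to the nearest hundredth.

312.50

Rewriting demand in inverse form: P = 208 - 2Q.
Rewriting supply in inverse form: P = 95 + Q.
Without the tax, 208 - 2Q = 95 + Q so Q* = 37.6667 and P* = 132.6667.
A tax on buyers shifts demand down by 38: (208 - 38) - 2Q = 95 + Q, so Q_t = 25. Buyers pay P_b = 158; sellers receive P_s = P_b - 38 = 120.
Producer surplus is the triangle above supply below P_s: (1/2)(25)(120 - 95) = 312.5.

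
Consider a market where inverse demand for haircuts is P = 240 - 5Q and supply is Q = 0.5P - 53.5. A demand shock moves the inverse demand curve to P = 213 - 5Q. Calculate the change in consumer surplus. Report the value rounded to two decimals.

-329.23

Rewriting supply in inverse form: P = 107 + 2Q.
Initial equilibrium: Q_0 = 19, P_0 = 145; CS_0 = (1/2)(19)(95) = 902.5, PS_0 = (1/2)(19)(38) = 361.
New equilibrium: 213 - 5Q = 107 + 2Q gives Q_1 = 15.1429, P_1 = 137.2857; CS_1 = 573.2653, PS_1 = 229.3061.
Change in consumer surplus = 573.2653 - 902.5 = -329.2347.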